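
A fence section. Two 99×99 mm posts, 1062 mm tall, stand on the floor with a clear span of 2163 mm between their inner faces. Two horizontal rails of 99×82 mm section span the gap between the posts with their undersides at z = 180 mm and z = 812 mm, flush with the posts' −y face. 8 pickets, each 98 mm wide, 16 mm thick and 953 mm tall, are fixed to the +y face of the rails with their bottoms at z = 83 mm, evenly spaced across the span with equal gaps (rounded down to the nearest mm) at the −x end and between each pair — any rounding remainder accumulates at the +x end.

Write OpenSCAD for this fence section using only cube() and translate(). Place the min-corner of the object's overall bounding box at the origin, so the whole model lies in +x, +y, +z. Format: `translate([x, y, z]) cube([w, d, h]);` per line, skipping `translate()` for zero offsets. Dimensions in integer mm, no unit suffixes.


cube([99, 99, 1062]);
translate([2262, 0, 0]) cube([99, 99, 1062]);
translate([99, 0, 180]) cube([2163, 99, 82]);
translate([99, 0, 812]) cube([2163, 99, 82]);
translate([252, 99, 83]) cube([98, 16, 953]);
translate([503, 99, 83]) cube([98, 16, 953]);
translate([754, 99, 83]) cube([98, 16, 953]);
translate([1005, 99, 83]) cube([98, 16, 953]);
translate([1256, 99, 83]) cube([98, 16, 953]);
translate([1507, 99, 83]) cube([98, 16, 953]);
translate([1758, 99, 83]) cube([98, 16, 953]);
translate([2009, 99, 83]) cube([98, 16, 953]);


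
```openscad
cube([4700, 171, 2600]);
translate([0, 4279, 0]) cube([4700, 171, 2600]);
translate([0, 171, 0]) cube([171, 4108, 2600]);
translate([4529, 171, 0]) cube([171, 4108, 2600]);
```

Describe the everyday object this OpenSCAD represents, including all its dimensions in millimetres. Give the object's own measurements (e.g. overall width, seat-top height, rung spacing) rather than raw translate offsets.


The wall frame of a small rectangular building: four walls, each 2600 mm tall and 171 mm thick, enclosing a footprint 4700 mm (x) by 4450 mm (y) outside-to-outside, with no floor or roof. The front and back walls (the −y and +y sides) span the full width; the two side walls fit between them.


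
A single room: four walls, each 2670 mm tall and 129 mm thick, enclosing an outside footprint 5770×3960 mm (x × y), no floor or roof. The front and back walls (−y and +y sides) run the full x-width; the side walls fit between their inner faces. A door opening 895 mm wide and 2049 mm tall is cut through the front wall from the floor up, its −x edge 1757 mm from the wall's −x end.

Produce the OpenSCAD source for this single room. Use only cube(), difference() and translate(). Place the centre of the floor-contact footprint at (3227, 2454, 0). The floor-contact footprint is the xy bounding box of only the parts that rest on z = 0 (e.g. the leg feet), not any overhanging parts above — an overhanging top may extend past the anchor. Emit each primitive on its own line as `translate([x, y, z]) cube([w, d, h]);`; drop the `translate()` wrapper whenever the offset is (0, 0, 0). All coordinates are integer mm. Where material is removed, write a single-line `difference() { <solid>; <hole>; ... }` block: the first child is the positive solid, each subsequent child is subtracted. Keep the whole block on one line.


difference() { translate([342, 474, 0]) cube([5770, 129, 2670]); translate([2099, 474, 0]) cube([895, 129, 2049]); }
translate([342, 4305, 0]) cube([5770, 129, 2670]);
translate([342, 603, 0]) cube([129, 3702, 2670]);
translate([5983, 603, 0]) cube([129, 3702, 2670]);


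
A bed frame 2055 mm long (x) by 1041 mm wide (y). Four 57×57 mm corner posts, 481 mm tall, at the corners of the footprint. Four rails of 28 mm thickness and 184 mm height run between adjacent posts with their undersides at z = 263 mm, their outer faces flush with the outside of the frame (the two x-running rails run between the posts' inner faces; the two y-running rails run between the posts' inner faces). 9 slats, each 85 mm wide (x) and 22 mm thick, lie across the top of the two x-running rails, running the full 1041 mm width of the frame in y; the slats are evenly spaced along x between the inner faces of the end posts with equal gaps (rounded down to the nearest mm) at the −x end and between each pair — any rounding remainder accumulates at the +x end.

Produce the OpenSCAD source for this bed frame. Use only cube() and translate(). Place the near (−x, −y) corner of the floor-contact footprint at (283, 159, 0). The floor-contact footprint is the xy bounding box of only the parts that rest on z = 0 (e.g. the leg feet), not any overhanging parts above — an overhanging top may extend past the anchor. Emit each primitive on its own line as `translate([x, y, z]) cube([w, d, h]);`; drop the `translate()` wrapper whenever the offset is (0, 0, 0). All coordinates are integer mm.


translate([283, 159, 0]) cube([57, 57, 481]);
translate([283, 1143, 0]) cube([57, 57, 481]);
translate([2281, 159, 0]) cube([57, 57, 481]);
translate([2281, 1143, 0]) cube([57, 57, 481]);
translate([340, 159, 263]) cube([1941, 28, 184]);
translate([340, 1172, 263]) cube([1941, 28, 184]);
translate([283, 216, 263]) cube([28, 927, 184]);
translate([2310, 216, 263]) cube([28, 927, 184]);
translate([457, 159, 447]) cube([85, 1041, 22]);
translate([659, 159, 447]) cube([85, 1041, 22]);
translate([861, 159, 447]) cube([85, 1041, 22]);
translate([1063, 159, 447]) cube([85, 1041, 22]);
translate([1265, 159, 447]) cube([85, 1041, 22]);
translate([1467, 159, 447]) cube([85, 1041, 22]);
translate([1669, 159, 447]) cube([85, 1041, 22]);
translate([1871, 159, 447]) cube([85, 1041, 22]);
translate([2073, 159, 447]) cube([85, 1041, 22]);


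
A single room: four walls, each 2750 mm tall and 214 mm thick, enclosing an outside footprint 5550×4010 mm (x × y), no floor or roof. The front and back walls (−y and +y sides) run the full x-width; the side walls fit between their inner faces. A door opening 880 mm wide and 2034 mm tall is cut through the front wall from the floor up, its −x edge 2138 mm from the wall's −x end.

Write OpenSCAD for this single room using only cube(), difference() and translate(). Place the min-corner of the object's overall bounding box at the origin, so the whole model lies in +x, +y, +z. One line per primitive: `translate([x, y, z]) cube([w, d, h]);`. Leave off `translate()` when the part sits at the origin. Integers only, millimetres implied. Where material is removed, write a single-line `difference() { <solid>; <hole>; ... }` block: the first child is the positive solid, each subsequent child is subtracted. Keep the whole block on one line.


difference() { cube([5550, 214, 2750]); translate([2138, 0, 0]) cube([880, 214, 2034]); }
translate([0, 3796, 0]) cube([5550, 214, 2750]);
translate([0, 214, 0]) cube([214, 3582, 2750]);
translate([5336, 214, 0]) cube([214, 3582, 2750]);


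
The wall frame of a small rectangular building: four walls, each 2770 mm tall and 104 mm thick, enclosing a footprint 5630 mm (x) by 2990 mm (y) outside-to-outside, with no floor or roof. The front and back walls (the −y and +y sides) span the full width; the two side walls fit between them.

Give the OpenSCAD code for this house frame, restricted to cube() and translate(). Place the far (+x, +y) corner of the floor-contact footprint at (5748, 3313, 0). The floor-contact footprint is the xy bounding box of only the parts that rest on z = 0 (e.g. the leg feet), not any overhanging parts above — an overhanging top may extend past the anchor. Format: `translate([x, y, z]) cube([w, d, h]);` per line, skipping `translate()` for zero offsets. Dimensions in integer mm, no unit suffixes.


translate([118, 323, 0]) cube([5630, 104, 2770]);
translate([118, 3209, 0]) cube([5630, 104, 2770]);
translate([118, 427, 0]) cube([104, 2782, 2770]);
translate([5644, 427, 0]) cube([104, 2782, 2770]);


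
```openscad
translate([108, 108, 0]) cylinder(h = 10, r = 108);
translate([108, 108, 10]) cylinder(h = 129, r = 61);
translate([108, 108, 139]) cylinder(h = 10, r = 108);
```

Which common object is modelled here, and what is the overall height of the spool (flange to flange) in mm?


A spool. The overall height is 149 mm.

Three coaxial cylinders, large–small–large — a spool. Two 10 mm flanges and a 129 mm core give 10 + 129 + 10 = 149 mm.


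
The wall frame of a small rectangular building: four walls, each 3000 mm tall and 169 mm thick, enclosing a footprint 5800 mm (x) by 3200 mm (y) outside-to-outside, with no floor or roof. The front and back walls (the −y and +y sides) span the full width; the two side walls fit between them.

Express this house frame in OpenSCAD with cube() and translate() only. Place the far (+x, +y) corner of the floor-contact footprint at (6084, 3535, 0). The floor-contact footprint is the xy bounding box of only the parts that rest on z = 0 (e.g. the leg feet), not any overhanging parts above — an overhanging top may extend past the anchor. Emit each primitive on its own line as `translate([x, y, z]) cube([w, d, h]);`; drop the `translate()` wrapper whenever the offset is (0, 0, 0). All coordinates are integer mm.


translate([284, 335, 0]) cube([5800, 169, 3000]);
translate([284, 3366, 0]) cube([5800, 169, 3000]);
translate([284, 504, 0]) cube([169, 2862, 3000]);
translate([5915, 504, 0]) cube([169, 2862, 3000]);


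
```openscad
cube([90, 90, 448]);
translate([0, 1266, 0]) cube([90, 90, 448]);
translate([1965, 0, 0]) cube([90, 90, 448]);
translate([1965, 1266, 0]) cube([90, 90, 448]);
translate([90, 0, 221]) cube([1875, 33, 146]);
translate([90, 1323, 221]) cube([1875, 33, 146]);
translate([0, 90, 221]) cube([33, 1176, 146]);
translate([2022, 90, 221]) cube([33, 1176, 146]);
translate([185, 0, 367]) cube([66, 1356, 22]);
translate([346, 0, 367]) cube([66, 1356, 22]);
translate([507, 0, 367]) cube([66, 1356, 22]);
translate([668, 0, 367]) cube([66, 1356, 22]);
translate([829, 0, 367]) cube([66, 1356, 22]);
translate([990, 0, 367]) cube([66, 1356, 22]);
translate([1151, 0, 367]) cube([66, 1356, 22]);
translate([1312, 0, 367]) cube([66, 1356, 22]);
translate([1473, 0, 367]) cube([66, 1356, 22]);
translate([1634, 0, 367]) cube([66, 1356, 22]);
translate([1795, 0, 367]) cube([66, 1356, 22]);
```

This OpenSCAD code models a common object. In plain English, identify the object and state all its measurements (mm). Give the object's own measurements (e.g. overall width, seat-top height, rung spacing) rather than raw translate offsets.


A bed frame 2055 mm long (x) by 1356 mm wide (y). Four 90×90 mm corner posts, 448 mm tall, at the corners of the footprint. Four rails of 33 mm thickness and 146 mm height run between adjacent posts with their undersides at z = 221 mm, their outer faces flush with the outside of the frame (the two x-running rails run between the posts' inner faces; the two y-running rails run between the posts' inner faces). 11 slats, each 66 mm wide (x) and 22 mm thick, lie across the top of the two x-running rails, running the full 1356 mm width of the frame in y; along x they sit between the end posts with a 95 mm gap after the −x posts and between neighbouring slats, leaving 104 mm before the +x posts.


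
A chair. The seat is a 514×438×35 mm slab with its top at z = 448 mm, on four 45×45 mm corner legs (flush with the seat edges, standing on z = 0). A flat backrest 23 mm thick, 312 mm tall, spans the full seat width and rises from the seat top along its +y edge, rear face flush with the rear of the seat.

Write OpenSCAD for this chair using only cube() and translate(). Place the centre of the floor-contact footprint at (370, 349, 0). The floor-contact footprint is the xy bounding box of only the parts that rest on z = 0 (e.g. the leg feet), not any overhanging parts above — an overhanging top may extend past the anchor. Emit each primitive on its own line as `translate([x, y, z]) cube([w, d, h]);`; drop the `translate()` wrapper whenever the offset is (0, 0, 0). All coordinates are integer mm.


translate([113, 130, 413]) cube([514, 438, 35]);
translate([113, 130, 0]) cube([45, 45, 413]);
translate([582, 130, 0]) cube([45, 45, 413]);
translate([113, 523, 0]) cube([45, 45, 413]);
translate([582, 523, 0]) cube([45, 45, 413]);
translate([113, 545, 448]) cube([514, 23, 312]);


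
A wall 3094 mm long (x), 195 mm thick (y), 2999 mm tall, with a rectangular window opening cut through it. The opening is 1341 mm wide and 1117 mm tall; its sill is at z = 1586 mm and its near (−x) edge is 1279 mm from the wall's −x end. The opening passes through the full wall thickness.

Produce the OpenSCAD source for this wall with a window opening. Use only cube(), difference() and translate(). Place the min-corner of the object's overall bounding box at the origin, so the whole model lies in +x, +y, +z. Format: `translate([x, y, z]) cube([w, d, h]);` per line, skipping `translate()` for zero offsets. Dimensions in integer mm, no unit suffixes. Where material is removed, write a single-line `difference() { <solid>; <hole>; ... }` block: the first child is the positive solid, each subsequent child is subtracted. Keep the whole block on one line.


difference() { cube([3094, 195, 2999]); translate([1279, 0, 1586]) cube([1341, 195, 1117]); }


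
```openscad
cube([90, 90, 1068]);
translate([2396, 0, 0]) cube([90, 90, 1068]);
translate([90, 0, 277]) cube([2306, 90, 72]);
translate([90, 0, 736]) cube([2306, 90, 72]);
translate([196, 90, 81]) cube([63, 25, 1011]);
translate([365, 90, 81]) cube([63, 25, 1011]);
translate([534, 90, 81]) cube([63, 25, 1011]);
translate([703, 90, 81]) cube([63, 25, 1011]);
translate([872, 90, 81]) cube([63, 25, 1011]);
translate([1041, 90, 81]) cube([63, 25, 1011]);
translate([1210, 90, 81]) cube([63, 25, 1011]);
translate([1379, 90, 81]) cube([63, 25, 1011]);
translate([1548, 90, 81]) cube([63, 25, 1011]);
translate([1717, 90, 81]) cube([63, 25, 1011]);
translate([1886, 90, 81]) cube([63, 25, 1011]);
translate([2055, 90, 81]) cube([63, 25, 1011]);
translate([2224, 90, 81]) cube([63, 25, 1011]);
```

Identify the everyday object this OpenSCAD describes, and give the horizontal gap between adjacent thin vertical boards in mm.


A fence section. The picket gap is 106 mm.

Two posts, two rails, 13 pickets — a fence section. Span 2306 mm holds 13 pickets of 63 mm with 14 equal gaps: ⌊(2306 − 13·63) / 14⌋ = 106 mm.


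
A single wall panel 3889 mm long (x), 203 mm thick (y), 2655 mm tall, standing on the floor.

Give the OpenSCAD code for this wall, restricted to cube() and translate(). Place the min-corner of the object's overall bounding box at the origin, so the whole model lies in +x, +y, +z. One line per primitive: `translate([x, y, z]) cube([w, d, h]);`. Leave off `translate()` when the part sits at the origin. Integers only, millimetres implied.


cube([3889, 203, 2655]);


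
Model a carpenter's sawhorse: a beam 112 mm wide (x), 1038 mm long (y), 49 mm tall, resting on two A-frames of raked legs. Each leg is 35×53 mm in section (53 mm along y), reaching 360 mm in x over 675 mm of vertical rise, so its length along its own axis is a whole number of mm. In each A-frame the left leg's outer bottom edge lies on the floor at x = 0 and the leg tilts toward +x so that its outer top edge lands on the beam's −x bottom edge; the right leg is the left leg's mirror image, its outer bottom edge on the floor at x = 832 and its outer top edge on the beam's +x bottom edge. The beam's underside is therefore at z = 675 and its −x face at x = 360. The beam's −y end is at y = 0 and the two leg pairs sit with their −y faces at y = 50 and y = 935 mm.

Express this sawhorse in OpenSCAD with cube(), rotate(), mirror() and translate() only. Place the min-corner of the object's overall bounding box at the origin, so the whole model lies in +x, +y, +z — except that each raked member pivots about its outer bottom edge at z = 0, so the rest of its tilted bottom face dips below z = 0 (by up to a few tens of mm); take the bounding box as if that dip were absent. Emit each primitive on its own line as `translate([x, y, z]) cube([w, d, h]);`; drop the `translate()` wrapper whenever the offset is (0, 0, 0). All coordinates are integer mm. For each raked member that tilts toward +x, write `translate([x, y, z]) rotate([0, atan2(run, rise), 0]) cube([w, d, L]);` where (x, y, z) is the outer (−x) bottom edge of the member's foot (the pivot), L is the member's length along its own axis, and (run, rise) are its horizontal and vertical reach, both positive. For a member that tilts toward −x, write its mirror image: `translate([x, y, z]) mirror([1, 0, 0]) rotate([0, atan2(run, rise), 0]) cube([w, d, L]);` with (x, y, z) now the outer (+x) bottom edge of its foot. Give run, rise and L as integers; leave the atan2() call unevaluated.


// leg length = √(360² + 675²) = 765
// right-leg outer foot x = 2·360 + 112 = 832
// beam min-corner = (360, 0, 675)
translate([360, 0, 675]) cube([112, 1038, 49]);
translate([0, 50, 0]) rotate([0, atan2(360, 675), 0]) cube([35, 53, 765]);
translate([832, 50, 0]) mirror([1, 0, 0]) rotate([0, atan2(360, 675), 0]) cube([35, 53, 765]);
translate([0, 935, 0]) rotate([0, atan2(360, 675), 0]) cube([35, 53, 765]);
translate([832, 935, 0]) mirror([1, 0, 0]) rotate([0, atan2(360, 675), 0]) cube([35, 53, 765]);


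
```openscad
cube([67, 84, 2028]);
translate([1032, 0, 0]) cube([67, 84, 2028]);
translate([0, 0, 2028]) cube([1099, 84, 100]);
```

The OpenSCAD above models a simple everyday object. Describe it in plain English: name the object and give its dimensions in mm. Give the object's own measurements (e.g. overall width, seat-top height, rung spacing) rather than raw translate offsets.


A door frame. The clear opening is 965 mm wide and 2028 mm high. Two 67 mm wide jambs, 84 mm deep, stand either side of the opening from the floor to the top of the opening. A 100 mm thick head sits across the top of both jambs, spanning the full outside width of the frame.


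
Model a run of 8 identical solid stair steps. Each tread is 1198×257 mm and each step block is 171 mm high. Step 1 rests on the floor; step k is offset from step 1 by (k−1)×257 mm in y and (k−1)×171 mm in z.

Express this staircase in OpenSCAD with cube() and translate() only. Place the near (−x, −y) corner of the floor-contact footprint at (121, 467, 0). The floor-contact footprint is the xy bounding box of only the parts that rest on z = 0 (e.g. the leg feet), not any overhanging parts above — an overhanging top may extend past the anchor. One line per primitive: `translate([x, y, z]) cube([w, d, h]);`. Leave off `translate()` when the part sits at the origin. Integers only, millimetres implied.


translate([121, 467, 0]) cube([1198, 257, 171]);
translate([121, 724, 171]) cube([1198, 257, 171]);
translate([121, 981, 342]) cube([1198, 257, 171]);
translate([121, 1238, 513]) cube([1198, 257, 171]);
translate([121, 1495, 684]) cube([1198, 257, 171]);
translate([121, 1752, 855]) cube([1198, 257, 171]);
translate([121, 2009, 1026]) cube([1198, 257, 171]);
translate([121, 2266, 1197]) cube([1198, 257, 171]);


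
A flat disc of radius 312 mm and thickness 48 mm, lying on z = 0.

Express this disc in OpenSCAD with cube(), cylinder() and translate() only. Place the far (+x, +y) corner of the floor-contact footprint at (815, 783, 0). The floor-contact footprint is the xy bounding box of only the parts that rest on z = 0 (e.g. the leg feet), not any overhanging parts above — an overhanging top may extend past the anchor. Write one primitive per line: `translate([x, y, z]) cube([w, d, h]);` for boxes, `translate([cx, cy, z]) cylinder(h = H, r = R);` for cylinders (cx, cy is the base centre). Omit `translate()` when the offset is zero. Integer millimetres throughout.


translate([503, 471, 0]) cylinder(h = 48, r = 312);


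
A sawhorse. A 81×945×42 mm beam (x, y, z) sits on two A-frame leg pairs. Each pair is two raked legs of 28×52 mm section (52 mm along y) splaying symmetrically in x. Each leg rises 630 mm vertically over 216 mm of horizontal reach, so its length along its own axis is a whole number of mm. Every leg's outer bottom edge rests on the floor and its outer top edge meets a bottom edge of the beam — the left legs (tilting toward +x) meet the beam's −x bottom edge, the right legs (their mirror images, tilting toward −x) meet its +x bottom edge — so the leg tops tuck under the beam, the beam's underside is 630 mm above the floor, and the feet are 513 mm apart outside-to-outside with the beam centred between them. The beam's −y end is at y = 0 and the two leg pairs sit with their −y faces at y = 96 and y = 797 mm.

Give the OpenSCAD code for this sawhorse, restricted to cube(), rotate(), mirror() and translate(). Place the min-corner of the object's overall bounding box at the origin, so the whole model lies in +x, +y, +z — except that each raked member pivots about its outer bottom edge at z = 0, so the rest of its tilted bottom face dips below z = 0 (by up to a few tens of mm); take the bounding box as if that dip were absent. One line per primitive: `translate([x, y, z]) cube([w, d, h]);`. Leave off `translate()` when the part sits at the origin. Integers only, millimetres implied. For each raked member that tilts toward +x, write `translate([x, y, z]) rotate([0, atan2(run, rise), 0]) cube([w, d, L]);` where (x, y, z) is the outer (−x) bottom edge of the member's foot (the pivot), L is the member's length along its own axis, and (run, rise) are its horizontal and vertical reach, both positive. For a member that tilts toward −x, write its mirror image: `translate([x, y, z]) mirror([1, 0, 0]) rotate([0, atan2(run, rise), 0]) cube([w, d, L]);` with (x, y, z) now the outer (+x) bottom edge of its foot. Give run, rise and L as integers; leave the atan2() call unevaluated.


// leg length = √(216² + 630²) = 666
// right-leg outer foot x = 2·216 + 81 = 513
// beam min-corner = (216, 0, 630)
translate([216, 0, 630]) cube([81, 945, 42]);
translate([0, 96, 0]) rotate([0, atan2(216, 630), 0]) cube([28, 52, 666]);
translate([513, 96, 0]) mirror([1, 0, 0]) rotate([0, atan2(216, 630), 0]) cube([28, 52, 666]);
translate([0, 797, 0]) rotate([0, atan2(216, 630), 0]) cube([28, 52, 666]);
translate([513, 797, 0]) mirror([1, 0, 0]) rotate([0, atan2(216, 630), 0]) cube([28, 52, 666]);


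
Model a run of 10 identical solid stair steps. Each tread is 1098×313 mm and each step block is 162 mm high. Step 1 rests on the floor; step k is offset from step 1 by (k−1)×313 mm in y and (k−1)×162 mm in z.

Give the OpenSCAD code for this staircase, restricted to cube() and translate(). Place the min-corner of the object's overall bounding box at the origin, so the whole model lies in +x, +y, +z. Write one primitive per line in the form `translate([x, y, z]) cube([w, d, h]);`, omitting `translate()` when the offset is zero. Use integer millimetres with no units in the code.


cube([1098, 313, 162]);
translate([0, 313, 162]) cube([1098, 313, 162]);
translate([0, 626, 324]) cube([1098, 313, 162]);
translate([0, 939, 486]) cube([1098, 313, 162]);
translate([0, 1252, 648]) cube([1098, 313, 162]);
translate([0, 1565, 810]) cube([1098, 313, 162]);
translate([0, 1878, 972]) cube([1098, 313, 162]);
translate([0, 2191, 1134]) cube([1098, 313, 162]);
translate([0, 2504, 1296]) cube([1098, 313, 162]);
translate([0, 2817, 1458]) cube([1098, 313, 162]);


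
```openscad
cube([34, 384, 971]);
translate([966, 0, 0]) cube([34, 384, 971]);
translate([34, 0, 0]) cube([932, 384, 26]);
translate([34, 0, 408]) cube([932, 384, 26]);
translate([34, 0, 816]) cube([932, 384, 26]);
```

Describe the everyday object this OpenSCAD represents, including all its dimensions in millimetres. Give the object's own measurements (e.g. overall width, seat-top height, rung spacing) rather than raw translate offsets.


An open bookshelf. Two side panels, each 34 mm thick, 384 mm deep and 971 mm tall, stand 1000 mm apart (outside-to-outside). Between them sit 3 shelves, each 26 mm thick and 384 mm deep, spanning the full gap between the sides. The bottom shelf rests on the floor (its underside at z = 0) and the clear gap between one shelf's top and the next shelf's underside is 382 mm.


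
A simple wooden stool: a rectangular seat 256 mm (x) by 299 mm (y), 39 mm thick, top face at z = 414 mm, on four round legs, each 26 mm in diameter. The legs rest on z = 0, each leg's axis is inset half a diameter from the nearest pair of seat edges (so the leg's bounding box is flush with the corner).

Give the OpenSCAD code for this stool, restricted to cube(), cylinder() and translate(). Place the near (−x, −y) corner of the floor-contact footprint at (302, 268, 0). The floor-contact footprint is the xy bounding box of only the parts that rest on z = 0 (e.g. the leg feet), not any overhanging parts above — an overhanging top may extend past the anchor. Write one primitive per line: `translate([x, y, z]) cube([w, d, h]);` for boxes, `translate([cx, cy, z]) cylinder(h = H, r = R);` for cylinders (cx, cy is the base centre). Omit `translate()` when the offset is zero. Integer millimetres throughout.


translate([302, 268, 375]) cube([256, 299, 39]);
translate([315, 281, 0]) cylinder(h = 375, r = 13);
translate([545, 281, 0]) cylinder(h = 375, r = 13);
translate([315, 554, 0]) cylinder(h = 375, r = 13);
translate([545, 554, 0]) cylinder(h = 375, r = 13);


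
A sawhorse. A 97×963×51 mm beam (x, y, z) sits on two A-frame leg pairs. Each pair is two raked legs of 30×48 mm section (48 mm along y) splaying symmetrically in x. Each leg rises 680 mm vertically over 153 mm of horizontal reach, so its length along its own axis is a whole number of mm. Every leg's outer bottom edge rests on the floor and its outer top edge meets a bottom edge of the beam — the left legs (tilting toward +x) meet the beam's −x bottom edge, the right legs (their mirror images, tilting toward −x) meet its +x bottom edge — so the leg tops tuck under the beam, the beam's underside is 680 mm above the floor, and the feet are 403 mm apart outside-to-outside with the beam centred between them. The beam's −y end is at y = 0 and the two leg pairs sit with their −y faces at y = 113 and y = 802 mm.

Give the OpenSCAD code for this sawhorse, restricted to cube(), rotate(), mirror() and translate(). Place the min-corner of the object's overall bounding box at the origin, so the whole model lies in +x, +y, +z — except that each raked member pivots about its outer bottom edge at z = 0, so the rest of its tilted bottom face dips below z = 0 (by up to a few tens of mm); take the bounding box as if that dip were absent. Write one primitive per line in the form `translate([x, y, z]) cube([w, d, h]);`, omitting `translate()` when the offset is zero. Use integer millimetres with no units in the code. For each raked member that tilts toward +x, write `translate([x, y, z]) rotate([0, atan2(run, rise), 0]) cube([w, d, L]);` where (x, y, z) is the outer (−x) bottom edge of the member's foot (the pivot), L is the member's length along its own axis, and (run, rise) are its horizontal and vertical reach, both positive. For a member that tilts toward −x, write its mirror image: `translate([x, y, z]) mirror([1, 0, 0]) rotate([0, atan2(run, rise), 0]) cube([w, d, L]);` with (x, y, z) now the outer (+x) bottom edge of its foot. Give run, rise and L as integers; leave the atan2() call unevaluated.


translate([153, 0, 680]) cube([97, 963, 51]);
translate([0, 113, 0]) rotate([0, atan2(153, 680), 0]) cube([30, 48, 697]);
translate([403, 113, 0]) mirror([1, 0, 0]) rotate([0, atan2(153, 680), 0]) cube([30, 48, 697]);
translate([0, 802, 0]) rotate([0, atan2(153, 680), 0]) cube([30, 48, 697]);
translate([403, 802, 0]) mirror([1, 0, 0]) rotate([0, atan2(153, 680), 0]) cube([30, 48, 697]);


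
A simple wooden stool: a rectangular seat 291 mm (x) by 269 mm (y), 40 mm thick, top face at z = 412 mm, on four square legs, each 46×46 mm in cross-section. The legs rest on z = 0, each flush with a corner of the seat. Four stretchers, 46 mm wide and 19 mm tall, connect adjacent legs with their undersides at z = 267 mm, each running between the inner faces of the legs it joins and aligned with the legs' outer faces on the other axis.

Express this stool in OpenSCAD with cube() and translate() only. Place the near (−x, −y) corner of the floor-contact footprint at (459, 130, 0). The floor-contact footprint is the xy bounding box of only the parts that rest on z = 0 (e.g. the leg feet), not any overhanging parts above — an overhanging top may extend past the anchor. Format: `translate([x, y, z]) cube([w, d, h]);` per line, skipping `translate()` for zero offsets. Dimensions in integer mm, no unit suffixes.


// leg_h = 412 - 40 = 372
// stretcher span = 291 - 2*46 = 199
translate([459, 130, 372]) cube([291, 269, 40]);
translate([459, 130, 0]) cube([46, 46, 372]);
translate([704, 130, 0]) cube([46, 46, 372]);
translate([459, 353, 0]) cube([46, 46, 372]);
translate([704, 353, 0]) cube([46, 46, 372]);
translate([505, 130, 267]) cube([199, 46, 19]);
translate([505, 353, 267]) cube([199, 46, 19]);
translate([459, 176, 267]) cube([46, 177, 19]);
translate([704, 176, 267]) cube([46, 177, 19]);


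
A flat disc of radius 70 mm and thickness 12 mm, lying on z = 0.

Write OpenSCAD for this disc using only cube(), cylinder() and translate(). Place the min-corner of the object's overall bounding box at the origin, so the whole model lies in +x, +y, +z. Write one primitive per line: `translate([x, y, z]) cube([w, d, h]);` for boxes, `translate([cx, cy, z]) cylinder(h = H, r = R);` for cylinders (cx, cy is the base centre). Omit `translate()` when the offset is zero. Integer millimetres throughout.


translate([70, 70, 0]) cylinder(h = 12, r = 70);


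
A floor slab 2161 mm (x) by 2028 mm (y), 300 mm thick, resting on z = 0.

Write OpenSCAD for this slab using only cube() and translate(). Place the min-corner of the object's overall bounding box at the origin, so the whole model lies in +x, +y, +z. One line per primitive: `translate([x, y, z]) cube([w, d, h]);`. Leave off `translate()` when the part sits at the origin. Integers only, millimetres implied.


cube([2161, 2028, 300]);


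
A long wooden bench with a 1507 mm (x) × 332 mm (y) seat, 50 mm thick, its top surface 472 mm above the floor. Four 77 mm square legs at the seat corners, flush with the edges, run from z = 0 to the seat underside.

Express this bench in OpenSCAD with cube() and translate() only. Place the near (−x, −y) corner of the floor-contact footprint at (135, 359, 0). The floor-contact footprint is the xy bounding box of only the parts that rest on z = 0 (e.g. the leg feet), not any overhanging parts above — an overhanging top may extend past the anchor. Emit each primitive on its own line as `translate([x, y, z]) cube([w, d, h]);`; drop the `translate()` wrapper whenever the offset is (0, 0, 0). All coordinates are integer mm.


// leg_h = 472 − 50 = 422
translate([135, 359, 422]) cube([1507, 332, 50]);
translate([135, 359, 0]) cube([77, 77, 422]);
translate([135, 614, 0]) cube([77, 77, 422]);
translate([1565, 359, 0]) cube([77, 77, 422]);
translate([1565, 614, 0]) cube([77, 77, 422]);


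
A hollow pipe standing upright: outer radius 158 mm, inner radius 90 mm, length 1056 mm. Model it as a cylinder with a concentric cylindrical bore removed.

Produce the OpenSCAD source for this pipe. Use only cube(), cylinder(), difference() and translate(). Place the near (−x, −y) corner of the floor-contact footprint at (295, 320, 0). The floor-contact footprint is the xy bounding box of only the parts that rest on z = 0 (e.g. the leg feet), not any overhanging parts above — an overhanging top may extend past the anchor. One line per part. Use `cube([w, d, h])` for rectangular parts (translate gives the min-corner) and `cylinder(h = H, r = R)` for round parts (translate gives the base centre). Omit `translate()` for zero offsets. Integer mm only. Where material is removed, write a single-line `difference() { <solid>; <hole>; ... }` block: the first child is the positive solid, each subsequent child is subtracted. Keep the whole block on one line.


difference() { translate([453, 478, 0]) cylinder(h = 1056, r = 158); translate([453, 478, 0]) cylinder(h = 1056, r = 90); }


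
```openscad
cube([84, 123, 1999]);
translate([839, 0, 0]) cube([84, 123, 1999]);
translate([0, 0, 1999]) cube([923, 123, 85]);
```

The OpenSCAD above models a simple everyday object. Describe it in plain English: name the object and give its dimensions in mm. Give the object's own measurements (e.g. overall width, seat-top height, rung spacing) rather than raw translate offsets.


A door frame. The clear opening is 755 mm wide and 1999 mm high. Two 84 mm wide jambs, 123 mm deep, stand either side of the opening from the floor to the top of the opening. A 85 mm thick head sits across the top of both jambs, spanning the full outside width of the frame.


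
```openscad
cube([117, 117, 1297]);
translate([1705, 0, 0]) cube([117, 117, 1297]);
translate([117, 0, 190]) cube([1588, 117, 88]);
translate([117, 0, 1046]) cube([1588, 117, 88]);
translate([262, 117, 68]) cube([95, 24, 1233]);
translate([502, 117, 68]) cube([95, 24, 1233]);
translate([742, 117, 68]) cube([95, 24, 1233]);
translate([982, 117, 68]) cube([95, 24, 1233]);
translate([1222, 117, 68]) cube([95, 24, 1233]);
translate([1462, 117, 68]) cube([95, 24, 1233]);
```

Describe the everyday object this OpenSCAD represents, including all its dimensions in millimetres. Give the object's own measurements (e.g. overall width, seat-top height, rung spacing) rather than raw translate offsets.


A fence section. Two 117×117 mm posts, 1297 mm tall, stand on the floor with a clear span of 1588 mm between their inner faces. Two horizontal rails of 117×88 mm section span the gap between the posts with their undersides at z = 190 mm and z = 1046 mm, flush with the posts' −y face. 6 pickets, each 95 mm wide, 24 mm thick and 1233 mm tall, are fixed to the +y face of the rails with their bottoms at z = 68 mm, spaced across the span with a 145 mm gap after the −x post and between neighbouring pickets, with 148 mm left before the +x post.


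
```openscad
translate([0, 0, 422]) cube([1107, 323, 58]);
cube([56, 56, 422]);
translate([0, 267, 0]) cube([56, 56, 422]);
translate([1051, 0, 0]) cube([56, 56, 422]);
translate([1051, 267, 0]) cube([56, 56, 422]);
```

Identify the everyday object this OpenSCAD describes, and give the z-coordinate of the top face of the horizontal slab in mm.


A bench. The seat-top height is 480 mm.

A long slab on four corner posts — a bench. The slab sits at z = 422 with thickness 58, so the top is 422 + 58 = 480 mm.


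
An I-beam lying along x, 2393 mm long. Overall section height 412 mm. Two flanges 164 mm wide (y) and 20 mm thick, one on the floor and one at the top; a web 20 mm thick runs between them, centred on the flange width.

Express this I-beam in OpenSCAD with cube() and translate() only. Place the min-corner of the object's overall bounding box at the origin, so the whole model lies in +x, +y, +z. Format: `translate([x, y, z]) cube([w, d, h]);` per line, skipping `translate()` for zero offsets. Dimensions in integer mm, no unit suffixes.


cube([2393, 164, 20]);
translate([0, 72, 20]) cube([2393, 20, 372]);
translate([0, 0, 392]) cube([2393, 164, 20]);


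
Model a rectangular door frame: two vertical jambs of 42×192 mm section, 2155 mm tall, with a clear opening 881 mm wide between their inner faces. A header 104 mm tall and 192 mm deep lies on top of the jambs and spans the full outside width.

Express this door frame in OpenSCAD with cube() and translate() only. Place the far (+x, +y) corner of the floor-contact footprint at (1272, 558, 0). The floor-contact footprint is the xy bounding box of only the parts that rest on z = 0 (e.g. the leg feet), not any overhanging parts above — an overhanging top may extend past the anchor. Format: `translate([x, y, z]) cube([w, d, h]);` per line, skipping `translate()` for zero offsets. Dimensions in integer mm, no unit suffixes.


translate([307, 366, 0]) cube([42, 192, 2155]);
translate([1230, 366, 0]) cube([42, 192, 2155]);
translate([307, 366, 2155]) cube([965, 192, 104]);


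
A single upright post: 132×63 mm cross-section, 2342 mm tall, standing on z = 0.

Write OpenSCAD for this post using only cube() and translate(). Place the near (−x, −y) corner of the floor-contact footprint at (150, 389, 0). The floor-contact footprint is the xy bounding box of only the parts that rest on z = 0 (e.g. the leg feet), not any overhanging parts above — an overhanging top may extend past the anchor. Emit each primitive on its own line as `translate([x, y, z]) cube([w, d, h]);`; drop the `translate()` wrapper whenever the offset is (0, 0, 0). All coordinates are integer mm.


translate([150, 389, 0]) cube([132, 63, 2342]);


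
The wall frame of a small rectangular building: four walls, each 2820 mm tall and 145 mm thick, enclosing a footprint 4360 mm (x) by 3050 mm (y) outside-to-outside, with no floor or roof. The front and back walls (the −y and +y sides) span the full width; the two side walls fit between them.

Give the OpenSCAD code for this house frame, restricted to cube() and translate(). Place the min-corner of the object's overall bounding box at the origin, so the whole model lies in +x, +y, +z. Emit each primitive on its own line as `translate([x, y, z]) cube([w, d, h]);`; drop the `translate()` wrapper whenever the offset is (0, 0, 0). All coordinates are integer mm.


cube([4360, 145, 2820]);
translate([0, 2905, 0]) cube([4360, 145, 2820]);
translate([0, 145, 0]) cube([145, 2760, 2820]);
translate([4215, 145, 0]) cube([145, 2760, 2820]);


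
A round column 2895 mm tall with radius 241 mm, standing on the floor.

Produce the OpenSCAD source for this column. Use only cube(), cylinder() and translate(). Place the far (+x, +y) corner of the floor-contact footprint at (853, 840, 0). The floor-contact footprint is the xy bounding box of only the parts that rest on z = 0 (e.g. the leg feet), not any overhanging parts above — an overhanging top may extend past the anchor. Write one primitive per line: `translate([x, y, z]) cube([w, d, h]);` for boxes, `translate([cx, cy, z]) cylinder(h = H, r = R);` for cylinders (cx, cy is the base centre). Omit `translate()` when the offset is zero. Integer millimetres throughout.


translate([612, 599, 0]) cylinder(h = 2895, r = 241);


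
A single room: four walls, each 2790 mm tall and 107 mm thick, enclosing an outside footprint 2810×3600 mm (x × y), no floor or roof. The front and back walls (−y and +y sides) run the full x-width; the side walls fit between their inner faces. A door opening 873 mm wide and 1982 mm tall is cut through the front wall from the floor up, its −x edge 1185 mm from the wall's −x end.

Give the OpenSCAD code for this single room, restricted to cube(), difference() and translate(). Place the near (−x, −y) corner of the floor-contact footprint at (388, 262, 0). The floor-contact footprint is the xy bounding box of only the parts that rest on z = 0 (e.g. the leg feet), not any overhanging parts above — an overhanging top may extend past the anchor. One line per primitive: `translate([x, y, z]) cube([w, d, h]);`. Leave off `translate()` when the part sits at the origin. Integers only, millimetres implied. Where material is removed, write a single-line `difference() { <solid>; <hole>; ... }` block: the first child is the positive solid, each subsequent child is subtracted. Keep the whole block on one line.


difference() { translate([388, 262, 0]) cube([2810, 107, 2790]); translate([1573, 262, 0]) cube([873, 107, 1982]); }
translate([388, 3755, 0]) cube([2810, 107, 2790]);
translate([388, 369, 0]) cube([107, 3386, 2790]);
translate([3091, 369, 0]) cube([107, 3386, 2790]);


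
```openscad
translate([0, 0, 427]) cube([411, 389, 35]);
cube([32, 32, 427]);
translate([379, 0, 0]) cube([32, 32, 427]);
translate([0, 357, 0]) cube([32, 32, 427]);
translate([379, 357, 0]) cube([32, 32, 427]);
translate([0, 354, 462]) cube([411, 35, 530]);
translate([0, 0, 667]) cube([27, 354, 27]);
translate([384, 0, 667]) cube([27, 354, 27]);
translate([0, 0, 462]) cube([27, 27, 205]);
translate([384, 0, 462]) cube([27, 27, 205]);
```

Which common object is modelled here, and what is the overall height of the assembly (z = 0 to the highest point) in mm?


A chair. The overall height is 992 mm.

A slab on four corner posts with a tall panel at the back — a chair. The seat slab sits at z = 427 with thickness 35, and the 530 mm backrest starts at the seat top, so the overall height is 427 + 35 + 530 = 992 mm.
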